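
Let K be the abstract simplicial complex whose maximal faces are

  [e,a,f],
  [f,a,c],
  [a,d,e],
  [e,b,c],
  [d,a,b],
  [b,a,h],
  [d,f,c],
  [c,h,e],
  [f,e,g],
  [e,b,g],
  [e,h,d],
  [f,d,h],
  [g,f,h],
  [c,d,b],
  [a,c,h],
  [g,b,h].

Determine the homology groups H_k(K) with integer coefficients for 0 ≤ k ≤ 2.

Take the total order a < b < c < d < e < f < g < h on the vertex set. Then K (dimension 2) consists of the simplices:

  0-simplices (8): a, b, c, d, e, f, g, h
  1-simplices (24): ab, ac, ad, ae, af, ah, bc, bd, be, bg, bh, cd, ce, cf, ch, de, df, dh, ef, eg, eh, fg, fh, gh
  2-simplices (16): abd, abh, acf, ach, ade, aef, bcd, bce, beg, bgh, cdf, ceh, deh, dfh, efg, fgh

Hence C_0 ≅ Z^8, C_1 ≅ Z^24, C_2 ≅ Z^16.

Boundary ∂_1: C_1 → C_0 sends each edge [p,q] (with p < q) to q − p.
The 8×24 boundary matrix has rank 7 and Smith normal form diag(1,1,1,1,1,1,1).

The boundary map ∂_2: C_2 → C_1 maps a triangle to the signed sum of its edges. For instance
  ∂abd = bd − ad + ab,
  ∂beg = eg − bg + be.
As a 24×16 matrix over Z this has rank 15, with invariant factors (1,1,1,1,1,1,1,1,1,1,1,1,1,1,1).

Reading off H_k = ker ∂_k / im ∂_{k+1}:

  H_0: rank C_0 − rank ∂_1 = 8 − 7 = 1, and the invariant factors of ∂_1 are all 1, so H_0 ≅ Z.
  H_1: rank ker ∂_1 − rank ∂_2 = (24 − 7) − 15 = 2, and the invariant factors of ∂_2 are all 1, so H_1 ≅ Z^2.
  H_2: rank ker ∂_2 − rank ∂_3 = (16 − 15) − 0 = 1, and there is no ∂_3, so H_2 ≅ Z.

(K is a triangulation of the torus T^2.)

H_0 = Z,  H_1 = Z^2,  H_2 = Z.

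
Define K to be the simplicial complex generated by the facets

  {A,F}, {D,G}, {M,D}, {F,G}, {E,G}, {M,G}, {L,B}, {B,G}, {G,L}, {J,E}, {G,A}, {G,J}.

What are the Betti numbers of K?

b_0 = 1, b_1 = 4.

Order the vertices as A < B < D < E < F < G < J < L < M. Listing each simplex with vertices in this order, K has dimension 1 with simplices:

  0-simplices (9): A, B, D, E, F, G, J, L, M
  1-simplices (12): AF, AG, BG, BL, DG, DM, EG, EJ, FG, GJ, GL, GM

so the chain groups are C_0 ≅ Z^9, C_1 ≅ Z^12.

The boundary map ∂_1: C_1 → C_0 maps an edge to its endpoints' difference, ∂[p,q] = q − p. For instance
  ∂FG = G − F.
This gives a 9×12 integer matrix of rank 8; reducing to Smith normal form yields diagonal entries (1,1,1,1,1,1,1,1).

Computing H_k = (kernel of ∂_k) / (image of ∂_{k+1}):

  H_0: rank C_0 − rank ∂_1 = 9 − 8 = 1, and the invariant factors of ∂_1 are all 1, so H_0 ≅ Z.
  H_1: rank ker ∂_1 − rank ∂_2 = (12 − 8) − 0 = 4, and there is no ∂_2, so H_1 ≅ Z^4.

Hence the Betti numbers are b_0 = 1, b_1 = 4.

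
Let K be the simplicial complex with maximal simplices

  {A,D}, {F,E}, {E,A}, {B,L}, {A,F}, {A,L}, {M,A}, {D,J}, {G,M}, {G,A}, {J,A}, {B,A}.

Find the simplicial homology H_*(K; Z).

H_0 = Z,  H_1 = Z^4.

K has 9 vertices, 12 edges.
rank ∂_0 = 0, rank ∂_1 = 8 ⇒ b_0 = 9 − 0 − 8 = 1; all invariant factors of ∂_1 are 1 so no torsion. So H_0 = Z.
rank ∂_1 = 8, rank ∂_2 = 0 ⇒ b_1 = 12 − 8 − 0 = 4. So H_1 = Z^4.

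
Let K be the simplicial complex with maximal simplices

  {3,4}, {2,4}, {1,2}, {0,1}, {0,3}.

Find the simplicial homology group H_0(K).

H_0 = Z.

Fix the vertex order 0 < 1 < 2 < 3 < 4 and write every simplex with vertices in increasing order. Then dim K = 1 and the simplices of K are:

  0-simplices (5): [0], [1], [2], [3], [4]
  1-simplices (5): [0,1], [0,3], [1,2], [2,4], [3,4]

Hence C_0 ≅ Z^5, C_1 ≅ Z^5.

The boundary map ∂_1: C_1 → C_0 is given by ∂[p,q] = [q] − [p]. For instance
  ∂[3,4] = [4] − [3].
The 5×5 boundary matrix has rank 4 and Smith normal form diag(1,1,1,1).

Computing H_k = (kernel of ∂_k) / (image of ∂_{k+1}):

  H_0: rank C_0 − rank ∂_1 = 5 − 4 = 1, and the invariant factors of ∂_1 are all 1, so H_0 ≅ Z.

(K is a triangulation of the circle S^1.)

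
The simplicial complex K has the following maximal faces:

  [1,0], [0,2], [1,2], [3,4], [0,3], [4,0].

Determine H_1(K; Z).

We work with the vertex ordering 0 < 1 < 2 < 3 < 4. The simplices of K, each written with vertices in increasing order, are:

  0-simplices (5): [0], [1], [2], [3], [4]
  1-simplices (6): [0,1], [0,2], [0,3], [0,4], [1,2], [3,4]

giving chain groups C_0 ≅ Z^5, C_1 ≅ Z^6.

The boundary map ∂_1: C_1 → C_0 maps an edge to its endpoints' difference, ∂[p,q] = q − p. For instance
  ∂[3,4] = [4] − [3].
The resulting 5×6 matrix has rank 4, and its Smith normal form has invariant factors (1,1,1,1).

From H_k ≅ ker(∂_k) / im(∂_{k+1}) we obtain:

  H_1: rank ker ∂_1 − rank ∂_2 = (6 − 4) − 0 = 2, and there is no ∂_2, so H_1 ≅ Z^2.

H_1 = Z^2.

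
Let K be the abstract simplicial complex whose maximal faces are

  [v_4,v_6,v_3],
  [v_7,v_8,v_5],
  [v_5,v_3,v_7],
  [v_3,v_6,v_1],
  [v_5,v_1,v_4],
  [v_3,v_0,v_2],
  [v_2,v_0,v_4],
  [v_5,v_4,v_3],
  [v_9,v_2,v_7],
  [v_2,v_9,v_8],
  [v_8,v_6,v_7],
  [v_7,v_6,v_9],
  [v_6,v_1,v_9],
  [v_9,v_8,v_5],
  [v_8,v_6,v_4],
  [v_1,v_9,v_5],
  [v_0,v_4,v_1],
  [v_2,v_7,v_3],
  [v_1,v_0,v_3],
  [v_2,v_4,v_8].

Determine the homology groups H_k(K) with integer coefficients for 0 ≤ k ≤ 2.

H_0 = Z,  H_1 = Z ⊕ Z/2,  H_2 = 0.

Fix the vertex order v_0 < v_1 < v_2 < v_3 < v_4 < v_5 < v_6 < v_7 < v_8 < v_9 and write every simplex with vertices in increasing order. Then dim K = 2 and the simplices of K are:

  0-simplices (10): [v_0], [v_1], [v_2], [v_3], [v_4], [v_5], [v_6], [v_7], [v_8], [v_9]
  1-simplices (30): (30 of them)
  2-simplices (20): (20 of them)

so the chain groups are C_0 ≅ Z^10, C_1 ≅ Z^30, C_2 ≅ Z^20.

Boundary ∂_1: C_1 → C_0 is given by ∂[p,q] = [q] − [p]. For instance
  ∂[v_5,v_7] = [v_7] − [v_5].
This gives a 10×30 integer matrix of rank 9; reducing to Smith normal form yields diagonal entries (1,1,1,1,1,1,1,1,1).

∂_2: C_2 → C_1 acts by ∂[p,q,r] = [q,r] − [p,r] + [p,q]. For instance
  ∂[v_5,v_7,v_8] = [v_7,v_8] − [v_5,v_8] + [v_5,v_7],
  ∂[v_0,v_1,v_4] = [v_1,v_4] − [v_0,v_4] + [v_0,v_1].
This gives a 30×20 integer matrix of rank 20; reducing to Smith normal form yields diagonal entries (1,1,1,1,1,1,1,1,1,1,1,1,1,1,1,1,1,1,1,2).

Reading off H_k = ker ∂_k / im ∂_{k+1}:

  H_0: rank C_0 − rank ∂_1 = 10 − 9 = 1, and the invariant factors of ∂_1 are all 1, so H_0 ≅ Z.
  H_1: rank ker ∂_1 − rank ∂_2 = (30 − 9) − 20 = 1, and ∂_2 has invariant factor 2 > 1, so H_1 ≅ Z ⊕ Z/2.
  H_2: rank ker ∂_2 − rank ∂_3 = (20 − 20) − 0 = 0, and there is no ∂_3, so H_2 ≅ 0.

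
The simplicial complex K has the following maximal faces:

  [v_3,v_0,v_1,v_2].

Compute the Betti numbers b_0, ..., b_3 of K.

Take the total order v_0 < v_1 < v_2 < v_3 on the vertex set. Then K (dimension 3) consists of the simplices:

  0-simplices (4): [v_0], [v_1], [v_2], [v_3]
  1-simplices (6): [v_0,v_1], [v_0,v_2], [v_0,v_3], [v_1,v_2], [v_1,v_3], [v_2,v_3]
  2-simplices (4): [v_0,v_1,v_2], [v_0,v_1,v_3], [v_0,v_2,v_3], [v_1,v_2,v_3]
  3-simplices (1): [v_0,v_1,v_2,v_3]

so the chain groups are C_0 ≅ Z^4, C_1 ≅ Z^6, C_2 ≅ Z^4, C_3 ≅ Z^1.

The boundary map ∂_1: C_1 → C_0 maps an edge to its endpoints' difference, ∂[p,q] = q − p. For instance
  ∂[v_0,v_1] = [v_1] − [v_0].
This gives a 4×6 integer matrix of rank 3; reducing to Smith normal form yields diagonal entries (1,1,1).

Boundary ∂_2: C_2 → C_1 maps a triangle to the signed sum of its edges. For instance
  ∂[v_0,v_1,v_3] = [v_1,v_3] − [v_0,v_3] + [v_0,v_1],
  ∂[v_1,v_2,v_3] = [v_2,v_3] − [v_1,v_3] + [v_1,v_2].
As a 6×4 matrix over Z this has rank 3, with invariant factors (1,1,1).

Boundary ∂_3: C_3 → C_2 sends each 3-simplex σ to the alternating sum Σ_i (−1)^i (σ with its i-th vertex removed). For instance
  ∂[v_0,v_1,v_2,v_3] = [v_1,v_2,v_3] − [v_0,v_2,v_3] + [v_0,v_1,v_3] − [v_0,v_1,v_2].
As a 4×1 matrix over Z this has rank 1, with invariant factors (1).

Reading off H_k = ker ∂_k / im ∂_{k+1}:

  H_0: rank C_0 − rank ∂_1 = 4 − 3 = 1, and the invariant factors of ∂_1 are all 1, so H_0 ≅ Z.
  H_1: rank ker ∂_1 − rank ∂_2 = (6 − 3) − 3 = 0, and the invariant factors of ∂_2 are all 1, so H_1 ≅ 0.
  H_2: rank ker ∂_2 − rank ∂_3 = (4 − 3) − 1 = 0, and the invariant factors of ∂_3 are all 1, so H_2 ≅ 0.
  H_3: rank ker ∂_3 − rank ∂_4 = (1 − 1) − 0 = 0, and there is no ∂_4, so H_3 ≅ 0.

Hence the Betti numbers are b_0 = 1, b_1 = 0, b_2 = 0, b_3 = 0.

b_0 = 1, b_1 = 0, b_2 = 0, b_3 = 0.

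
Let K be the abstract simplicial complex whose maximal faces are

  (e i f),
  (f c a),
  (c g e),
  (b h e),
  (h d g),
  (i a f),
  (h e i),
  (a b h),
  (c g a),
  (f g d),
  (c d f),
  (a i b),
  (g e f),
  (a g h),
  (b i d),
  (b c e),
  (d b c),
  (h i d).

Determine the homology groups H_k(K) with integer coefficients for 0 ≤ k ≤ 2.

K has 9 vertices, 27 edges, 18 triangles.
rank ∂_0 = 0, rank ∂_1 = 8 ⇒ b_0 = 9 − 0 − 8 = 1; all invariant factors of ∂_1 are 1 so no torsion. So H_0 ≅ Z.
rank ∂_1 = 8, rank ∂_2 = 18 ⇒ b_1 = 27 − 8 − 18 = 1; ∂_2 has invariant factor(s) [2] giving torsion. So H_1 ≅ Z ⊕ Z/2.
rank ∂_2 = 18, rank ∂_3 = 0 ⇒ b_2 = 18 − 18 − 0 = 0. So H_2 ≅ 0.

H_0 = Z,  H_1 = Z ⊕ Z/2,  H_2 = 0.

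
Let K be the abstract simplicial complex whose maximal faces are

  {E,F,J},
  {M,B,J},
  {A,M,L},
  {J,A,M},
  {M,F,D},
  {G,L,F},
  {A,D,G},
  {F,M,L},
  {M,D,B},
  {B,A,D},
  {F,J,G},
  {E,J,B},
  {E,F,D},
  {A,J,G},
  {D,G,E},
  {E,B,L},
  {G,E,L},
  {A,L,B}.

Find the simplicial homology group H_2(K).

Order the vertices as A < B < D < E < F < G < J < L < M. Listing each simplex with vertices in this order, K has dimension 2 with simplices:

  0-simplices (9): A, B, D, E, F, G, J, L, M
  1-simplices (27): AB, AD, AG, AJ, AL, AM, BD, BE, BJ, BL, BM, DE, DF, DG, DM, EF, EG, EJ, EL, FG, FJ, FL, FM, GJ, GL, JM, LM
  2-simplices (18): ABD, ABL, ADG, AGJ, AJM, ALM, BDM, BEJ, BEL, BJM, DEF, DEG, DFM, EFJ, EGL, FGJ, FGL, FLM

so the chain groups are C_0 ≅ Z^9, C_1 ≅ Z^27, C_2 ≅ Z^18.

Boundary ∂_1: C_1 → C_0 is given by ∂[p,q] = [q] − [p].
This gives a 9×27 integer matrix of rank 8; reducing to Smith normal form yields diagonal entries (1,1,1,1,1,1,1,1).

The boundary map ∂_2: C_2 → C_1 acts by ∂[p,q,r] = [q,r] − [p,r] + [p,q]. For instance
  ∂FGJ = GJ − FJ + FG,
  ∂DEF = EF − DF + DE.
The resulting 27×18 matrix has rank 18, and its Smith normal form has invariant factors (1,1,1,1,1,1,1,1,1,1,1,1,1,1,1,1,1,2).

From H_k ≅ ker(∂_k) / im(∂_{k+1}) we obtain:

  H_2: rank ker ∂_2 − rank ∂_3 = (18 − 18) − 0 = 0, and there is no ∂_3, so H_2 = 0.

(K is a triangulation of the Klein bottle.)

H_2 ≅ 0.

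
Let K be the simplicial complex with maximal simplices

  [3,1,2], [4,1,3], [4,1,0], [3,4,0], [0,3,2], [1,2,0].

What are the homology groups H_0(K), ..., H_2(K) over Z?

H_0 = Z,  H_1 = 0,  H_2 = Z.

Fix the vertex order 0 < 1 < 2 < 3 < 4 and write every simplex with vertices in increasing order. Then dim K = 2 and the simplices of K are:

  0-simplices (5): [0], [1], [2], [3], [4]
  1-simplices (9): [0,1], [0,2], [0,3], [0,4], [1,2], [1,3], [1,4], [2,3], [3,4]
  2-simplices (6): [0,1,2], [0,1,4], [0,2,3], [0,3,4], [1,2,3], [1,3,4]

Hence C_0 ≅ Z^5, C_1 ≅ Z^9, C_2 ≅ Z^6.

The boundary map ∂_1: C_1 → C_0 sends each edge [p,q] (with p < q) to q − p.
This gives a 5×9 integer matrix of rank 4; reducing to Smith normal form yields diagonal entries (1,1,1,1).

Boundary ∂_2: C_2 → C_1 maps a triangle to the signed sum of its edges. For instance
  ∂[1,2,3] = [2,3] − [1,3] + [1,2],
  ∂[1,3,4] = [3,4] − [1,4] + [1,3].
The 9×6 boundary matrix has rank 5 and Smith normal form diag(1,1,1,1,1).

Computing H_k = (kernel of ∂_k) / (image of ∂_{k+1}):

  H_0: rank C_0 − rank ∂_1 = 5 − 4 = 1, and the invariant factors of ∂_1 are all 1, so H_0 ≅ Z.
  H_1: rank ker ∂_1 − rank ∂_2 = (9 − 4) − 5 = 0, and the invariant factors of ∂_2 are all 1, so H_1 ≅ 0.
  H_2: rank ker ∂_2 − rank ∂_3 = (6 − 5) − 0 = 1, and there is no ∂_3, so H_2 ≅ Z.

(K is a triangulation of the 2-sphere S^2.)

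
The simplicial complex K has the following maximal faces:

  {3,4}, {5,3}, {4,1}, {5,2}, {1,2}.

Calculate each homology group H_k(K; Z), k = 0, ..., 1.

Fix the vertex order 1 < 2 < 3 < 4 < 5 and write every simplex with vertices in increasing order. Then dim K = 1 and the simplices of K are:

  0-simplices (5): [1], [2], [3], [4], [5]
  1-simplices (5): [1,2], [1,4], [2,5], [3,4], [3,5]

giving chain groups C_0 ≅ Z^5, C_1 ≅ Z^5.

∂_1: C_1 → C_0 maps an edge to its endpoints' difference, ∂[p,q] = q − p.
This gives a 5×5 integer matrix of rank 4; reducing to Smith normal form yields diagonal entries (1,1,1,1).

Computing H_k = (kernel of ∂_k) / (image of ∂_{k+1}):

  H_0: rank C_0 − rank ∂_1 = 5 − 4 = 1, and the invariant factors of ∂_1 are all 1, so H_0 ≅ Z.
  H_1: rank ker ∂_1 − rank ∂_2 = (5 − 4) − 0 = 1, and there is no ∂_2, so H_1 ≅ Z.

(K is a triangulation of the circle S^1.)

H_0 ≅ Z,  H_1 ≅ Z.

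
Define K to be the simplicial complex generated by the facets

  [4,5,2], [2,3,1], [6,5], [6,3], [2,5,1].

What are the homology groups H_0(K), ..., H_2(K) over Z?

Fix the vertex order 1 < 2 < 3 < 4 < 5 < 6 and write every simplex with vertices in increasing order. Then dim K = 2 and the simplices of K are:

  0-simplices (6): [1], [2], [3], [4], [5], [6]
  1-simplices (9): [1,2], [1,3], [1,5], [2,3], [2,4], [2,5], [3,6], [4,5], [5,6]
  2-simplices (3): [1,2,3], [1,2,5], [2,4,5]

giving chain groups C_0 ≅ Z^6, C_1 ≅ Z^9, C_2 ≅ Z^3.

∂_1: C_1 → C_0 maps an edge to its endpoints' difference, ∂[p,q] = q − p.
The resulting 6×9 matrix has rank 5, and its Smith normal form has invariant factors (1,1,1,1,1).

The boundary map ∂_2: C_2 → C_1 maps a triangle to the signed sum of its edges. For instance
  ∂[2,4,5] = [4,5] − [2,5] + [2,4],
  ∂[1,2,3] = [2,3] − [1,3] + [1,2].
This gives a 9×3 integer matrix of rank 3; reducing to Smith normal form yields diagonal entries (1,1,1).

Computing H_k = (kernel of ∂_k) / (image of ∂_{k+1}):

  H_0: rank C_0 − rank ∂_1 = 6 − 5 = 1, and the invariant factors of ∂_1 are all 1, so H_0 ≅ Z.
  H_1: rank ker ∂_1 − rank ∂_2 = (9 − 5) − 3 = 1, and the invariant factors of ∂_2 are all 1, so H_1 ≅ Z.
  H_2: rank ker ∂_2 − rank ∂_3 = (3 − 3) − 0 = 0, and there is no ∂_3, so H_2 ≅ 0.

H_0 ≅ Z,  H_1 ≅ Z,  H_2 = 0.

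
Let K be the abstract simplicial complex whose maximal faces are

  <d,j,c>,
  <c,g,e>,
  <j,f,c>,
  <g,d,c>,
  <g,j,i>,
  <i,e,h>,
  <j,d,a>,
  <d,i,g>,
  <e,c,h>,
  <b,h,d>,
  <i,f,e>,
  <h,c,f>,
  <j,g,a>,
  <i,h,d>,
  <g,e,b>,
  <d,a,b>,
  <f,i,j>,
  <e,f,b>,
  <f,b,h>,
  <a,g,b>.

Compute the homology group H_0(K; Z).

H_0 ≅ Z.

Order the vertices as a < b < c < d < e < f < g < h < i < j. Listing each simplex with vertices in this order, K has dimension 2 with simplices:

  0-simplices (10): a, b, c, d, e, f, g, h, i, j
  1-simplices (30): ab, ad, ag, aj, bd, be, bf, bg, bh, cd, ce, cf, cg, ch, cj, dg, dh, di, dj, ef, eg, eh, ei, fh, fi, fj, gi, gj, hi, ij
  2-simplices (20): abd, abg, adj, agj, bdh, bef, beg, bfh, cdg, cdj, ceg, ceh, cfh, cfj, dgi, dhi, efi, ehi, fij, gij

so the chain groups are C_0 ≅ Z^10, C_1 ≅ Z^30, C_2 ≅ Z^20.

The boundary map ∂_1: C_1 → C_0 sends each edge [p,q] (with p < q) to q − p.
The 10×30 boundary matrix has rank 9 and Smith normal form diag(1,1,1,1,1,1,1,1,1).

∂_2: C_2 → C_1 acts by ∂[p,q,r] = [q,r] − [p,r] + [p,q]. For instance
  ∂cfj = fj − cj + cf,
  ∂efi = fi − ei + ef.
The resulting 30×20 matrix has rank 20, and its Smith normal form has invariant factors (1,1,1,1,1,1,1,1,1,1,1,1,1,1,1,1,1,1,1,2).

Reading off H_k = ker ∂_k / im ∂_{k+1}:

  H_0: rank C_0 − rank ∂_1 = 10 − 9 = 1, and the invariant factors of ∂_1 are all 1, so H_0 ≅ Z.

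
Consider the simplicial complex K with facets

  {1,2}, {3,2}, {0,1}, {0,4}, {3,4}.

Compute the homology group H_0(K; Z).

H_0 ≅ Z.

Take the total order 0 < 1 < 2 < 3 < 4 on the vertex set. Then K (dimension 1) consists of the simplices:

  0-simplices (5): [0], [1], [2], [3], [4]
  1-simplices (5): [0,1], [0,4], [1,2], [2,3], [3,4]

Hence C_0 ≅ Z^5, C_1 ≅ Z^5.

∂_1: C_1 → C_0 is given by ∂[p,q] = [q] − [p].
As a 5×5 matrix over Z this has rank 4, with invariant factors (1,1,1,1).

From H_k ≅ ker(∂_k) / im(∂_{k+1}) we obtain:

  H_0: rank C_0 − rank ∂_1 = 5 − 4 = 1, and the invariant factors of ∂_1 are all 1, so H_0 = Z.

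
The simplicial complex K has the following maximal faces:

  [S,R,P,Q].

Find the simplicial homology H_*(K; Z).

We work with the vertex ordering P < Q < R < S. The simplices of K, each written with vertices in increasing order, are:

  0-simplices (4): P, Q, R, S
  1-simplices (6): PQ, PR, PS, QR, QS, RS
  2-simplices (4): PQR, PQS, PRS, QRS
  3-simplices (1): PQRS

so the chain groups are C_0 ≅ Z^4, C_1 ≅ Z^6, C_2 ≅ Z^4, C_3 ≅ Z^1.

The boundary map ∂_1: C_1 → C_0 sends each edge [p,q] (with p < q) to q − p.
As a 4×6 matrix over Z this has rank 3, with invariant factors (1,1,1).

∂_2: C_2 → C_1 acts by ∂[p,q,r] = [q,r] − [p,r] + [p,q]. For instance
  ∂PQR = QR − PR + PQ,
  ∂PQS = QS − PS + PQ.
The resulting 6×4 matrix has rank 3, and its Smith normal form has invariant factors (1,1,1).

∂_3: C_3 → C_2 sends each 3-simplex σ to the alternating sum Σ_i (−1)^i (σ with its i-th vertex removed). For instance
  ∂PQRS = QRS − PRS + PQS − PQR.
This gives a 4×1 integer matrix of rank 1; reducing to Smith normal form yields diagonal entries (1).

Now H_k = ker ∂_k / im ∂_{k+1}, so:

  H_0: rank C_0 − rank ∂_1 = 4 − 3 = 1, and the invariant factors of ∂_1 are all 1, so H_0 ≅ Z.
  H_1: rank ker ∂_1 − rank ∂_2 = (6 − 3) − 3 = 0, and the invariant factors of ∂_2 are all 1, so H_1 ≅ 0.
  H_2: rank ker ∂_2 − rank ∂_3 = (4 − 3) − 1 = 0, and the invariant factors of ∂_3 are all 1, so H_2 ≅ 0.
  H_3: rank ker ∂_3 − rank ∂_4 = (1 − 1) − 0 = 0, and there is no ∂_4, so H_3 ≅ 0.

As a check, the Euler characteristic is 4 − 6 + 4 − 1 = 1, which agrees with 1 − 0 + 0 − 0 = 1.

H_0 ≅ Z,  H_1 = 0,  H_2 = 0,  H_3 = 0.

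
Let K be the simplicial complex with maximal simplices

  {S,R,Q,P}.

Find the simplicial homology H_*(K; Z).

Take the total order P < Q < R < S on the vertex set. Then K (dimension 3) consists of the simplices:

  0-simplices (4): P, Q, R, S
  1-simplices (6): PQ, PR, PS, QR, QS, RS
  2-simplices (4): PQR, PQS, PRS, QRS
  3-simplices (1): PQRS

so the chain groups are C_0 ≅ Z^4, C_1 ≅ Z^6, C_2 ≅ Z^4, C_3 ≅ Z^1.

∂_1: C_1 → C_0 is given by ∂[p,q] = [q] − [p]. For instance
  ∂PQ = Q − P.
The resulting 4×6 matrix has rank 3, and its Smith normal form has invariant factors (1,1,1).

Boundary ∂_2: C_2 → C_1 maps a triangle to the signed sum of its edges. For instance
  ∂PQS = QS − PS + PQ,
  ∂QRS = RS − QS + QR.
The 6×4 boundary matrix has rank 3 and Smith normal form diag(1,1,1).

Boundary ∂_3: C_3 → C_2 sends each 3-simplex σ to the alternating sum Σ_i (−1)^i (σ with its i-th vertex removed). For instance
  ∂PQRS = QRS − PRS + PQS − PQR.
This gives a 4×1 integer matrix of rank 1; reducing to Smith normal form yields diagonal entries (1).

Now H_k = ker ∂_k / im ∂_{k+1}, so:

  H_0: rank C_0 − rank ∂_1 = 4 − 3 = 1, and the invariant factors of ∂_1 are all 1, so H_0 = Z.
  H_1: rank ker ∂_1 − rank ∂_2 = (6 − 3) − 3 = 0, and the invariant factors of ∂_2 are all 1, so H_1 = 0.
  H_2: rank ker ∂_2 − rank ∂_3 = (4 − 3) − 1 = 0, and the invariant factors of ∂_3 are all 1, so H_2 = 0.
  H_3: rank ker ∂_3 − rank ∂_4 = (1 − 1) − 0 = 0, and there is no ∂_4, so H_3 = 0.

H_0 = Z,  H_1 = 0,  H_2 = 0,  H_3 = 0.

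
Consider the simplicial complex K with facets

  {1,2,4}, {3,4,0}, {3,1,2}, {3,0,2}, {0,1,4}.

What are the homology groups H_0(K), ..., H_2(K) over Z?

Fix the vertex order 0 < 1 < 2 < 3 < 4 and write every simplex with vertices in increasing order. Then dim K = 2 and the simplices of K are:

  0-simplices (5): [0], [1], [2], [3], [4]
  1-simplices (10): [0,1], [0,2], [0,3], [0,4], [1,2], [1,3], [1,4], [2,3], [2,4], [3,4]
  2-simplices (5): [0,1,4], [0,2,3], [0,3,4], [1,2,3], [1,2,4]

giving chain groups C_0 ≅ Z^5, C_1 ≅ Z^10, C_2 ≅ Z^5.

∂_1: C_1 → C_0 sends each edge [p,q] (with p < q) to q − p. For instance
  ∂[0,2] = [2] − [0].
The 5×10 boundary matrix has rank 4 and Smith normal form diag(1,1,1,1).

The boundary map ∂_2: C_2 → C_1 maps a triangle to the signed sum of its edges. For instance
  ∂[1,2,3] = [2,3] − [1,3] + [1,2],
  ∂[0,2,3] = [2,3] − [0,3] + [0,2].
The resulting 10×5 matrix has rank 5, and its Smith normal form has invariant factors (1,1,1,1,1).

From H_k ≅ ker(∂_k) / im(∂_{k+1}) we obtain:

  H_0: rank C_0 − rank ∂_1 = 5 − 4 = 1, and the invariant factors of ∂_1 are all 1, so H_0 ≅ Z.
  H_1: rank ker ∂_1 − rank ∂_2 = (10 − 4) − 5 = 1, and the invariant factors of ∂_2 are all 1, so H_1 ≅ Z.
  H_2: rank ker ∂_2 − rank ∂_3 = (5 − 5) − 0 = 0, and there is no ∂_3, so H_2 ≅ 0.

As a check, the Euler characteristic is 5 − 10 + 5 = 0, which agrees with 1 − 1 + 0 = 0.
(K is a triangulation of the Möbius band.)

H_0 = Z,  H_1 = Z,  H_2 = 0.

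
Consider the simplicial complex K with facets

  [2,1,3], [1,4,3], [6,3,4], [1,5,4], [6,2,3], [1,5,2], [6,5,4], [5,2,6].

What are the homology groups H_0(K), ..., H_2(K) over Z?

Order the vertices as 1 < 2 < 3 < 4 < 5 < 6. Listing each simplex with vertices in this order, K has dimension 2 with simplices:

  0-simplices (6): [1], [2], [3], [4], [5], [6]
  1-simplices (12): [1,2], [1,3], [1,4], [1,5], [2,3], [2,5], [2,6], [3,4], [3,6], [4,5], [4,6], [5,6]
  2-simplices (8): [1,2,3], [1,2,5], [1,3,4], [1,4,5], [2,3,6], [2,5,6], [3,4,6], [4,5,6]

Hence C_0 ≅ Z^6, C_1 ≅ Z^12, C_2 ≅ Z^8.

The boundary map ∂_1: C_1 → C_0 sends each edge [p,q] (with p < q) to q − p.
The 6×12 boundary matrix has rank 5 and Smith normal form diag(1,1,1,1,1).

Boundary ∂_2: C_2 → C_1 maps a triangle to the signed sum of its edges. For instance
  ∂[1,4,5] = [4,5] − [1,5] + [1,4],
  ∂[1,2,3] = [2,3] − [1,3] + [1,2].
The resulting 12×8 matrix has rank 7, and its Smith normal form has invariant factors (1,1,1,1,1,1,1).

From H_k ≅ ker(∂_k) / im(∂_{k+1}) we obtain:

  H_0: rank C_0 − rank ∂_1 = 6 − 5 = 1, and the invariant factors of ∂_1 are all 1, so H_0 = Z.
  H_1: rank ker ∂_1 − rank ∂_2 = (12 − 5) − 7 = 0, and the invariant factors of ∂_2 are all 1, so H_1 = 0.
  H_2: rank ker ∂_2 − rank ∂_3 = (8 − 7) − 0 = 1, and there is no ∂_3, so H_2 = Z.

As a check, the Euler characteristic is 6 − 12 + 8 = 2, which agrees with 1 − 0 + 1 = 2.
(K is a triangulation of the 2-sphere S^2.)

H_0 ≅ Z,  H_1 = 0,  H_2 ≅ Z.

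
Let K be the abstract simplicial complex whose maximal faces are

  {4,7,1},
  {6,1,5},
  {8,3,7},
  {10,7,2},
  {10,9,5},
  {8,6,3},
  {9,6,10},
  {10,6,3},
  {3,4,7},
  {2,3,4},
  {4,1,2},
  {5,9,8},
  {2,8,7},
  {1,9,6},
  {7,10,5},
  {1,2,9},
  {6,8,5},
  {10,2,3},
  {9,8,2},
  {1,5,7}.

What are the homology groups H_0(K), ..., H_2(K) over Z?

H_0 ≅ Z,  H_1 ≅ Z ⊕ Z/2,  H_2 = 0.

Order the vertices as 1 < 2 < 3 < 4 < 5 < 6 < 7 < 8 < 9 < 10. Listing each simplex with vertices in this order, K has dimension 2 with simplices:

  0-simplices (10): [1], [2], [3], [4], [5], [6], [7], [8], [9], [10]
  1-simplices (30): (30 of them)
  2-simplices (20): (20 of them)

Hence C_0 ≅ Z^10, C_1 ≅ Z^30, C_2 ≅ Z^20.

Boundary ∂_1: C_1 → C_0 sends each edge [p,q] (with p < q) to q − p.
The resulting 10×30 matrix has rank 9, and its Smith normal form has invariant factors (1,1,1,1,1,1,1,1,1).

Boundary ∂_2: C_2 → C_1 maps a triangle to the signed sum of its edges. For instance
  ∂[3,6,8] = [6,8] − [3,8] + [3,6],
  ∂[3,6,10] = [6,10] − [3,10] + [3,6].
The resulting 30×20 matrix has rank 20, and its Smith normal form has invariant factors (1,1,1,1,1,1,1,1,1,1,1,1,1,1,1,1,1,1,1,2).

Computing H_k = (kernel of ∂_k) / (image of ∂_{k+1}):

  H_0: rank C_0 − rank ∂_1 = 10 − 9 = 1, and the invariant factors of ∂_1 are all 1, so H_0 = Z.
  H_1: rank ker ∂_1 − rank ∂_2 = (30 − 9) − 20 = 1, and ∂_2 has invariant factor 2 > 1, so H_1 = Z ⊕ Z/2.
  H_2: rank ker ∂_2 − rank ∂_3 = (20 − 20) − 0 = 0, and there is no ∂_3, so H_2 = 0.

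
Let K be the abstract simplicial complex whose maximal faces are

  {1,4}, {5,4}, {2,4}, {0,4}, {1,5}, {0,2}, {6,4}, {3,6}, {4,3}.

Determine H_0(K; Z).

We work with the vertex ordering 0 < 1 < 2 < 3 < 4 < 5 < 6. The simplices of K, each written with vertices in increasing order, are:

  0-simplices (7): [0], [1], [2], [3], [4], [5], [6]
  1-simplices (9): [0,2], [0,4], [1,4], [1,5], [2,4], [3,4], [3,6], [4,5], [4,6]

so the chain groups are C_0 ≅ Z^7, C_1 ≅ Z^9.

The boundary map ∂_1: C_1 → C_0 sends each edge [p,q] (with p < q) to q − p. For instance
  ∂[1,4] = [4] − [1].
The 7×9 boundary matrix has rank 6 and Smith normal form diag(1,1,1,1,1,1).

Now H_k = ker ∂_k / im ∂_{k+1}, so:

  H_0: rank C_0 − rank ∂_1 = 7 − 6 = 1, and the invariant factors of ∂_1 are all 1, so H_0 = Z.

H_0 ≅ Z.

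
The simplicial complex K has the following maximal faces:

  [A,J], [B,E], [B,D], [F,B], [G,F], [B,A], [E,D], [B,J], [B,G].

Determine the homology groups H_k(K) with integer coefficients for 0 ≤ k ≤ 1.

Order the vertices as A < B < D < E < F < G < J. Listing each simplex with vertices in this order, K has dimension 1 with simplices:

  0-simplices (7): A, B, D, E, F, G, J
  1-simplices (9): AB, AJ, BD, BE, BF, BG, BJ, DE, FG

Hence C_0 ≅ Z^7, C_1 ≅ Z^9.

The boundary map ∂_1: C_1 → C_0 sends each edge [p,q] (with p < q) to q − p.
As a 7×9 matrix over Z this has rank 6, with invariant factors (1,1,1,1,1,1).

Now H_k = ker ∂_k / im ∂_{k+1}, so:

  H_0: rank C_0 − rank ∂_1 = 7 − 6 = 1, and the invariant factors of ∂_1 are all 1, so H_0 ≅ Z.
  H_1: rank ker ∂_1 − rank ∂_2 = (9 − 6) − 0 = 3, and there is no ∂_2, so H_1 ≅ Z^3.

(K is a triangulation of a wedge of 3 circles.)

H_0 ≅ Z,  H_1 ≅ Z^3.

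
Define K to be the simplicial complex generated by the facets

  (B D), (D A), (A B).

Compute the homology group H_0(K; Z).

H_0 ≅ Z.

Order the vertices as A < B < D. Listing each simplex with vertices in this order, K has dimension 1 with simplices:

  0-simplices (3): A, B, D
  1-simplices (3): AB, AD, BD

Hence C_0 ≅ Z^3, C_1 ≅ Z^3.

∂_1: C_1 → C_0 is given by ∂[p,q] = [q] − [p]. For instance
  ∂AD = D − A.
The 3×3 boundary matrix has rank 2 and Smith normal form diag(1,1).

Computing H_k = (kernel of ∂_k) / (image of ∂_{k+1}):

  H_0: rank C_0 − rank ∂_1 = 3 − 2 = 1, and the invariant factors of ∂_1 are all 1, so H_0 = Z.

(K is a triangulation of the circle S^1.)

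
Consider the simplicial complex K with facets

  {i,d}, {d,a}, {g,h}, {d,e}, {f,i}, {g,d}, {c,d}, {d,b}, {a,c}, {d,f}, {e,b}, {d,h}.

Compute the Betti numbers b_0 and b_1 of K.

Fix the vertex order a < b < c < d < e < f < g < h < i and write every simplex with vertices in increasing order. Then dim K = 1 and the simplices of K are:

  0-simplices (9): a, b, c, d, e, f, g, h, i
  1-simplices (12): ac, ad, bd, be, cd, de, df, dg, dh, di, fi, gh

giving chain groups C_0 ≅ Z^9, C_1 ≅ Z^12.

Boundary ∂_1: C_1 → C_0 maps an edge to its endpoints' difference, ∂[p,q] = q − p. For instance
  ∂ac = c − a.
This gives a 9×12 integer matrix of rank 8; reducing to Smith normal form yields diagonal entries (1,1,1,1,1,1,1,1).

Computing H_k = (kernel of ∂_k) / (image of ∂_{k+1}):

  H_0: rank C_0 − rank ∂_1 = 9 − 8 = 1, and the invariant factors of ∂_1 are all 1, so H_0 ≅ Z.
  H_1: rank ker ∂_1 − rank ∂_2 = (12 − 8) − 0 = 4, and there is no ∂_2, so H_1 ≅ Z^4.

(K is a triangulation of a wedge of 4 circles.)

Hence the Betti numbers are b_0 = 1, b_1 = 4.

b_0 = 1, b_1 = 4.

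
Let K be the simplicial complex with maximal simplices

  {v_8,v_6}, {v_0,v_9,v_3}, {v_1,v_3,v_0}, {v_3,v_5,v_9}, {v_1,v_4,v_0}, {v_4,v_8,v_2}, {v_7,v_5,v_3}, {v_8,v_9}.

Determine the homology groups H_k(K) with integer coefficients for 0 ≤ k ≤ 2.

H_0 = Z,  H_1 = Z,  H_2 = 0.

We work with the vertex ordering v_0 < v_1 < v_2 < v_3 < v_4 < v_5 < v_6 < v_7 < v_8 < v_9. The simplices of K, each written with vertices in increasing order, are:

  0-simplices (10): [v_0], [v_1], [v_2], [v_3], [v_4], [v_5], [v_6], [v_7], [v_8], [v_9]
  1-simplices (16): (16 of them)
  2-simplices (6): [v_0,v_1,v_3], [v_0,v_1,v_4], [v_0,v_3,v_9], [v_2,v_4,v_8], [v_3,v_5,v_7], [v_3,v_5,v_9]

Hence C_0 ≅ Z^10, C_1 ≅ Z^16, C_2 ≅ Z^6.

The boundary map ∂_1: C_1 → C_0 is given by ∂[p,q] = [q] − [p]. For instance
  ∂[v_0,v_3] = [v_3] − [v_0].
The 10×16 boundary matrix has rank 9 and Smith normal form diag(1,1,1,1,1,1,1,1,1).

∂_2: C_2 → C_1 maps a triangle to the signed sum of its edges. For instance
  ∂[v_2,v_4,v_8] = [v_4,v_8] − [v_2,v_8] + [v_2,v_4],
  ∂[v_0,v_3,v_9] = [v_3,v_9] − [v_0,v_9] + [v_0,v_3].
The 16×6 boundary matrix has rank 6 and Smith normal form diag(1,1,1,1,1,1).

From H_k ≅ ker(∂_k) / im(∂_{k+1}) we obtain:

  H_0: rank C_0 − rank ∂_1 = 10 − 9 = 1, and the invariant factors of ∂_1 are all 1, so H_0 = Z.
  H_1: rank ker ∂_1 − rank ∂_2 = (16 − 9) − 6 = 1, and the invariant factors of ∂_2 are all 1, so H_1 = Z.
  H_2: rank ker ∂_2 − rank ∂_3 = (6 − 6) − 0 = 0, and there is no ∂_3, so H_2 = 0.

As a check, the Euler characteristic is 10 − 16 + 6 = 0, which agrees with 1 − 1 + 0 = 0.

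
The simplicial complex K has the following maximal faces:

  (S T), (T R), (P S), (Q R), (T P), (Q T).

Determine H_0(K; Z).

H_0 ≅ Z.

Fix the vertex order P < Q < R < S < T and write every simplex with vertices in increasing order. Then dim K = 1 and the simplices of K are:

  0-simplices (5): P, Q, R, S, T
  1-simplices (6): PS, PT, QR, QT, RT, ST

so the chain groups are C_0 ≅ Z^5, C_1 ≅ Z^6.

The boundary map ∂_1: C_1 → C_0 maps an edge to its endpoints' difference, ∂[p,q] = q − p. For instance
  ∂QR = R − Q.
This gives a 5×6 integer matrix of rank 4; reducing to Smith normal form yields diagonal entries (1,1,1,1).

Computing H_k = (kernel of ∂_k) / (image of ∂_{k+1}):

  H_0: rank C_0 − rank ∂_1 = 5 − 4 = 1, and the invariant factors of ∂_1 are all 1, so H_0 = Z.

(K is a triangulation of a wedge of 2 circles.)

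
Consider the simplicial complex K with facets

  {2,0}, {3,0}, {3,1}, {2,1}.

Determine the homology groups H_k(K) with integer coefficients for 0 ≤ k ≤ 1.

H_0 ≅ Z,  H_1 ≅ Z.

Take the total order 0 < 1 < 2 < 3 on the vertex set. Then K (dimension 1) consists of the simplices:

  0-simplices (4): [0], [1], [2], [3]
  1-simplices (4): [0,2], [0,3], [1,2], [1,3]

giving chain groups C_0 ≅ Z^4, C_1 ≅ Z^4.

The boundary map ∂_1: C_1 → C_0 sends each edge [p,q] (with p < q) to q − p. For instance
  ∂[1,3] = [3] − [1].
As a 4×4 matrix over Z this has rank 3, with invariant factors (1,1,1).

Reading off H_k = ker ∂_k / im ∂_{k+1}:

  H_0: rank C_0 − rank ∂_1 = 4 − 3 = 1, and the invariant factors of ∂_1 are all 1, so H_0 = Z.
  H_1: rank ker ∂_1 − rank ∂_2 = (4 − 3) − 0 = 1, and there is no ∂_2, so H_1 = Z.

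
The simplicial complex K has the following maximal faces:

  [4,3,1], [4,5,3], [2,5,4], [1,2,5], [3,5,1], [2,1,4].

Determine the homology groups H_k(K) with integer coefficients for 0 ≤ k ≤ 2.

Order the vertices as 1 < 2 < 3 < 4 < 5. Listing each simplex with vertices in this order, K has dimension 2 with simplices:

  0-simplices (5): [1], [2], [3], [4], [5]
  1-simplices (9): [1,2], [1,3], [1,4], [1,5], [2,4], [2,5], [3,4], [3,5], [4,5]
  2-simplices (6): [1,2,4], [1,2,5], [1,3,4], [1,3,5], [2,4,5], [3,4,5]

so the chain groups are C_0 ≅ Z^5, C_1 ≅ Z^9, C_2 ≅ Z^6.

The boundary map ∂_1: C_1 → C_0 sends each edge [p,q] (with p < q) to q − p.
The resulting 5×9 matrix has rank 4, and its Smith normal form has invariant factors (1,1,1,1).

∂_2: C_2 → C_1 acts by ∂[p,q,r] = [q,r] − [p,r] + [p,q]. For instance
  ∂[1,2,5] = [2,5] − [1,5] + [1,2],
  ∂[1,3,5] = [3,5] − [1,5] + [1,3].
As a 9×6 matrix over Z this has rank 5, with invariant factors (1,1,1,1,1).

Computing H_k = (kernel of ∂_k) / (image of ∂_{k+1}):

  H_0: rank C_0 − rank ∂_1 = 5 − 4 = 1, and the invariant factors of ∂_1 are all 1, so H_0 = Z.
  H_1: rank ker ∂_1 − rank ∂_2 = (9 − 4) − 5 = 0, and the invariant factors of ∂_2 are all 1, so H_1 = 0.
  H_2: rank ker ∂_2 − rank ∂_3 = (6 − 5) − 0 = 1, and there is no ∂_3, so H_2 = Z.

As a check, the Euler characteristic is 5 − 9 + 6 = 2, which agrees with 1 − 0 + 1 = 2.

H_0 ≅ Z,  H_1 = 0,  H_2 ≅ Z.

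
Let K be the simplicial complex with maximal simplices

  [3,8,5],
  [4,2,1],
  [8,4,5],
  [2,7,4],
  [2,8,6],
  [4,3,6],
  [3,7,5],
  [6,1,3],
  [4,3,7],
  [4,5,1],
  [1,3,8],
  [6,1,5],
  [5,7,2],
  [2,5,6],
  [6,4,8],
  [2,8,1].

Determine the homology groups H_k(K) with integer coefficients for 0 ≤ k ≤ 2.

We work with the vertex ordering 1 < 2 < 3 < 4 < 5 < 6 < 7 < 8. The simplices of K, each written with vertices in increasing order, are:

  0-simplices (8): [1], [2], [3], [4], [5], [6], [7], [8]
  1-simplices (24): (24 of them)
  2-simplices (16): [1,2,4], [1,2,8], [1,3,6], [1,3,8], [1,4,5], [1,5,6], [2,4,7], [2,5,6], [2,5,7], [2,6,8], [3,4,6], [3,4,7], [3,5,7], [3,5,8], [4,5,8], [4,6,8]

so the chain groups are C_0 ≅ Z^8, C_1 ≅ Z^24, C_2 ≅ Z^16.

∂_1: C_1 → C_0 maps an edge to its endpoints' difference, ∂[p,q] = q − p. For instance
  ∂[3,7] = [7] − [3].
As a 8×24 matrix over Z this has rank 7, with invariant factors (1,1,1,1,1,1,1).

∂_2: C_2 → C_1 maps a triangle to the signed sum of its edges. For instance
  ∂[1,2,8] = [2,8] − [1,8] + [1,2],
  ∂[3,5,8] = [5,8] − [3,8] + [3,5].
The 24×16 boundary matrix has rank 15 and Smith normal form diag(1,1,1,1,1,1,1,1,1,1,1,1,1,1,1).

Computing H_k = (kernel of ∂_k) / (image of ∂_{k+1}):

  H_0: rank C_0 − rank ∂_1 = 8 − 7 = 1, and the invariant factors of ∂_1 are all 1, so H_0 = Z.
  H_1: rank ker ∂_1 − rank ∂_2 = (24 − 7) − 15 = 2, and the invariant factors of ∂_2 are all 1, so H_1 = Z^2.
  H_2: rank ker ∂_2 − rank ∂_3 = (16 − 15) − 0 = 1, and there is no ∂_3, so H_2 = Z.

H_0 ≅ Z,  H_1 ≅ Z^2,  H_2 ≅ Z.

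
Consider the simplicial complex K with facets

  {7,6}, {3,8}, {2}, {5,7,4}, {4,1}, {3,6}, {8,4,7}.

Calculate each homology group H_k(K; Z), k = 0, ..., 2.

H_0 = Z^2,  H_1 = Z,  H_2 = 0.

Fix the vertex order 1 < 2 < 3 < 4 < 5 < 6 < 7 < 8 and write every simplex with vertices in increasing order. Then dim K = 2 and the simplices of K are:

  0-simplices (8): [1], [2], [3], [4], [5], [6], [7], [8]
  1-simplices (9): [1,4], [3,6], [3,8], [4,5], [4,7], [4,8], [5,7], [6,7], [7,8]
  2-simplices (2): [4,5,7], [4,7,8]

so the chain groups are C_0 ≅ Z^8, C_1 ≅ Z^9, C_2 ≅ Z^2.

∂_1: C_1 → C_0 sends each edge [p,q] (with p < q) to q − p.
The resulting 8×9 matrix has rank 6, and its Smith normal form has invariant factors (1,1,1,1,1,1).

∂_2: C_2 → C_1 maps a triangle to the signed sum of its edges. For instance
  ∂[4,5,7] = [5,7] − [4,7] + [4,5],
  ∂[4,7,8] = [7,8] − [4,8] + [4,7].
The 9×2 boundary matrix has rank 2 and Smith normal form diag(1,1).

Reading off H_k = ker ∂_k / im ∂_{k+1}:

  H_0: rank C_0 − rank ∂_1 = 8 − 6 = 2, and the invariant factors of ∂_1 are all 1, so H_0 ≅ Z^2.
  H_1: rank ker ∂_1 − rank ∂_2 = (9 − 6) − 2 = 1, and the invariant factors of ∂_2 are all 1, so H_1 ≅ Z.
  H_2: rank ker ∂_2 − rank ∂_3 = (2 − 2) − 0 = 0, and there is no ∂_3, so H_2 ≅ 0.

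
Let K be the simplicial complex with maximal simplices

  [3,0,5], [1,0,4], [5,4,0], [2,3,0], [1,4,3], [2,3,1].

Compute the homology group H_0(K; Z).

H_0 ≅ Z.

We work with the vertex ordering 0 < 1 < 2 < 3 < 4 < 5. The simplices of K, each written with vertices in increasing order, are:

  0-simplices (6): [0], [1], [2], [3], [4], [5]
  1-simplices (12): [0,1], [0,2], [0,3], [0,4], [0,5], [1,2], [1,3], [1,4], [2,3], [3,4], [3,5], [4,5]
  2-simplices (6): [0,1,4], [0,2,3], [0,3,5], [0,4,5], [1,2,3], [1,3,4]

giving chain groups C_0 ≅ Z^6, C_1 ≅ Z^12, C_2 ≅ Z^6.

Boundary ∂_1: C_1 → C_0 maps an edge to its endpoints' difference, ∂[p,q] = q − p. For instance
  ∂[3,4] = [4] − [3].
The 6×12 boundary matrix has rank 5 and Smith normal form diag(1,1,1,1,1).

Boundary ∂_2: C_2 → C_1 acts by ∂[p,q,r] = [q,r] − [p,r] + [p,q]. For instance
  ∂[0,3,5] = [3,5] − [0,5] + [0,3],
  ∂[1,3,4] = [3,4] − [1,4] + [1,3].
As a 12×6 matrix over Z this has rank 6, with invariant factors (1,1,1,1,1,1).

Now H_k = ker ∂_k / im ∂_{k+1}, so:

  H_0: rank C_0 − rank ∂_1 = 6 − 5 = 1, and the invariant factors of ∂_1 are all 1, so H_0 = Z.

(K is a triangulation of the cylinder S^1 x I.)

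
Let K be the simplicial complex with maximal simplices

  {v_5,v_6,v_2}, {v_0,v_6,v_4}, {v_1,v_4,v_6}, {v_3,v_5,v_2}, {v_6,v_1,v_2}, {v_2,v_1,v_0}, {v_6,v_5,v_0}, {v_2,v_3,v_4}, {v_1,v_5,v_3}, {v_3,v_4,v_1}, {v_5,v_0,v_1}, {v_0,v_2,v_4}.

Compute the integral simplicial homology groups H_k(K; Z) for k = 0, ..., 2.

H_0 ≅ Z,  H_1 ≅ Z_2,  H_2 = 0.

K has 7 vertices, 18 edges, 12 triangles.
rank ∂_0 = 0, rank ∂_1 = 6 ⇒ b_0 = 7 − 0 − 6 = 1; all invariant factors of ∂_1 are 1 so no torsion. So H_0 = Z.
rank ∂_1 = 6, rank ∂_2 = 12 ⇒ b_1 = 18 − 6 − 12 = 0; ∂_2 has invariant factor(s) [2] giving torsion. So H_1 = Z_2.
rank ∂_2 = 12, rank ∂_3 = 0 ⇒ b_2 = 12 − 12 − 0 = 0. So H_2 = 0.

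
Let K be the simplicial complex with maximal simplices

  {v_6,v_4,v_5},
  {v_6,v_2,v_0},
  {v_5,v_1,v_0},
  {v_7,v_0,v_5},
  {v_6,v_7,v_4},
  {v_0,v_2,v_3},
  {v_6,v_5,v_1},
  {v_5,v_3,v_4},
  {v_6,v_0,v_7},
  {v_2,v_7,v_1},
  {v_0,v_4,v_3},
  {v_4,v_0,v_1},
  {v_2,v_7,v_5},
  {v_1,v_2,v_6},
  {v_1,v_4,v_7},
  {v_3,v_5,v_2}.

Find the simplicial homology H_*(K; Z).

Order the vertices as v_0 < v_1 < v_2 < v_3 < v_4 < v_5 < v_6 < v_7. Listing each simplex with vertices in this order, K has dimension 2 with simplices:

  0-simplices (8): [v_0], [v_1], [v_2], [v_3], [v_4], [v_5], [v_6], [v_7]
  1-simplices (24): (24 of them)
  2-simplices (16): (16 of them)

Hence C_0 ≅ Z^8, C_1 ≅ Z^24, C_2 ≅ Z^16.

The boundary map ∂_1: C_1 → C_0 maps an edge to its endpoints' difference, ∂[p,q] = q − p.
The resulting 8×24 matrix has rank 7, and its Smith normal form has invariant factors (1,1,1,1,1,1,1).

∂_2: C_2 → C_1 sends each 2-simplex [p,q,r] to [q,r] − [p,r] + [p,q]. For instance
  ∂[v_0,v_5,v_7] = [v_5,v_7] − [v_0,v_7] + [v_0,v_5],
  ∂[v_1,v_5,v_6] = [v_5,v_6] − [v_1,v_6] + [v_1,v_5].
This gives a 24×16 integer matrix of rank 15; reducing to Smith normal form yields diagonal entries (1,1,1,1,1,1,1,1,1,1,1,1,1,1,1).

Computing H_k = (kernel of ∂_k) / (image of ∂_{k+1}):

  H_0: rank C_0 − rank ∂_1 = 8 − 7 = 1, and the invariant factors of ∂_1 are all 1, so H_0 ≅ Z.
  H_1: rank ker ∂_1 − rank ∂_2 = (24 − 7) − 15 = 2, and the invariant factors of ∂_2 are all 1, so H_1 ≅ Z^2.
  H_2: rank ker ∂_2 − rank ∂_3 = (16 − 15) − 0 = 1, and there is no ∂_3, so H_2 ≅ Z.

As a check, the Euler characteristic is 8 − 24 + 16 = 0, which agrees with 1 − 2 + 1 = 0.
(K is a triangulation of the torus T^2.)

H_0 = Z,  H_1 = Z^2,  H_2 = Z.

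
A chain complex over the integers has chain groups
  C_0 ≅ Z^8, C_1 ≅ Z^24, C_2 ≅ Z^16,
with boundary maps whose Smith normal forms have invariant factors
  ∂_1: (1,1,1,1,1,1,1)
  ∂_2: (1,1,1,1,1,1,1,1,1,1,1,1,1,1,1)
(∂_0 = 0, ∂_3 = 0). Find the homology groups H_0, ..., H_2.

H_0 = Z,  H_1 = Z^2,  H_2 = Z.

H_0: b_0 = 8 − 0 − 7 = 1; torsion from ∂_1 factors > 1: none. So H_0 = Z.
H_1: b_1 = 24 − 7 − 15 = 2; torsion from ∂_2 factors > 1: none. So H_1 = Z^2.
H_2: b_2 = 16 − 15 − 0 = 1; torsion from ∂_3 factors > 1: none. So H_2 = Z.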